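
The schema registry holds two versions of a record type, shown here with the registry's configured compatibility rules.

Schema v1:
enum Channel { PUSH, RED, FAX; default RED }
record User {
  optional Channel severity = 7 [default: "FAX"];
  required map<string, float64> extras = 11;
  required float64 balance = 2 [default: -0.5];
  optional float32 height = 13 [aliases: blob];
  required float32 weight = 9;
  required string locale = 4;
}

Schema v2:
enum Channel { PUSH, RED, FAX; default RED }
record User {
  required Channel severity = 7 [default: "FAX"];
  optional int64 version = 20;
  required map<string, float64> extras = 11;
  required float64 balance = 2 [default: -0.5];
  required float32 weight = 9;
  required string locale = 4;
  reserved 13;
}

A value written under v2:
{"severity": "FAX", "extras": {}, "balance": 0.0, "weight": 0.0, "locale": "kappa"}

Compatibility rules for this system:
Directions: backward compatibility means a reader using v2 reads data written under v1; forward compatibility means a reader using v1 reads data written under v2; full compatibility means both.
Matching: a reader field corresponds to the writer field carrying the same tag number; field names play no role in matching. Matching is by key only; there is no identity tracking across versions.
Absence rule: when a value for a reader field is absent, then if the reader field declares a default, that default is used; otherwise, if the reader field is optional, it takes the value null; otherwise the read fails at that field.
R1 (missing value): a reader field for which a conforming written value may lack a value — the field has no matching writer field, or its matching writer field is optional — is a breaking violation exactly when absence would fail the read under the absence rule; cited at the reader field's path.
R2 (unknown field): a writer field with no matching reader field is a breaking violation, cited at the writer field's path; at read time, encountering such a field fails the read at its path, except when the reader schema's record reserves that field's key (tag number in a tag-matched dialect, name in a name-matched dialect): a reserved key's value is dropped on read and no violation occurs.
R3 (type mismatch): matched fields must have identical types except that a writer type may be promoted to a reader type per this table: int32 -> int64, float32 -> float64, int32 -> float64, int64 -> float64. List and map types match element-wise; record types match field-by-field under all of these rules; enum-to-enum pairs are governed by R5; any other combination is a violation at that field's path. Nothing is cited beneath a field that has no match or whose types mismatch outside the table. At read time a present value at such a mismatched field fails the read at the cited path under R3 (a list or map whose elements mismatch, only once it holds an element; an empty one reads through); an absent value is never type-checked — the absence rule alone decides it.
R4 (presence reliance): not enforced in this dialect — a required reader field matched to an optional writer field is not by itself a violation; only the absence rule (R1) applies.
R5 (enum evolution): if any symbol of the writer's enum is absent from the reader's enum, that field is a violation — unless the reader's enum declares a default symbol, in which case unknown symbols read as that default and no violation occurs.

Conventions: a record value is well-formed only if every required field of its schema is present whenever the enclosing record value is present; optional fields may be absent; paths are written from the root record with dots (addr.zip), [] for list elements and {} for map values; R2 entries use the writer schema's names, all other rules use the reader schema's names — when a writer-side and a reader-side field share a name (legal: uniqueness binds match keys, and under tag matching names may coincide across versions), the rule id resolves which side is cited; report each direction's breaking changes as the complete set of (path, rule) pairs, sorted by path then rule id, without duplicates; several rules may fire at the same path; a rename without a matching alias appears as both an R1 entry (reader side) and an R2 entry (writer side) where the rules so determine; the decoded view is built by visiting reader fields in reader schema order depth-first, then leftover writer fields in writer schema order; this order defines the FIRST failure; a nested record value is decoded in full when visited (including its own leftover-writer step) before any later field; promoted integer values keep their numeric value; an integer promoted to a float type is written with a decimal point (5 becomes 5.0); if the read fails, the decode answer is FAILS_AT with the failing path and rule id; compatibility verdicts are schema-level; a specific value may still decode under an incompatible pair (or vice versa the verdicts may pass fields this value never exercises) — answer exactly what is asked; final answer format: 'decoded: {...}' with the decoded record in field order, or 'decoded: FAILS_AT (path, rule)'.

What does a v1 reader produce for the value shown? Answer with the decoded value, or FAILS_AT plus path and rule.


decoded: {"severity": "FAX", "extras": {}, "balance": 0.0, "height": null, "weight": 0.0, "locale": "kappa"}

each type pair in User: writer, then reader
decoding the User value with the v1 reader:
  severity := "FAX"
  extras := {}
  balance := 0.0
  height := null (absent, optional -> null)
  weight := 0.0
  locale := "kappa"
  => decoded: {"severity": "FAX", "extras": {}, "balance": 0.0, "height": null, "weight": 0.0, "locale": "kappa"}
the rest of the User diff is inert for this question:
  removed field height from record User (its key 13 joins the reserved list) -> inert under this dialect — no rule fires on User and the result does not move
  field severity in record User: optional changed to required -> inert under this dialect — no rule fires on User and the result does not move
  added field version to record User: optional int64, tag 20 (in v2 it sits immediately before extras) -> changes User's schema-level verdicts only — the decode of this value is the same


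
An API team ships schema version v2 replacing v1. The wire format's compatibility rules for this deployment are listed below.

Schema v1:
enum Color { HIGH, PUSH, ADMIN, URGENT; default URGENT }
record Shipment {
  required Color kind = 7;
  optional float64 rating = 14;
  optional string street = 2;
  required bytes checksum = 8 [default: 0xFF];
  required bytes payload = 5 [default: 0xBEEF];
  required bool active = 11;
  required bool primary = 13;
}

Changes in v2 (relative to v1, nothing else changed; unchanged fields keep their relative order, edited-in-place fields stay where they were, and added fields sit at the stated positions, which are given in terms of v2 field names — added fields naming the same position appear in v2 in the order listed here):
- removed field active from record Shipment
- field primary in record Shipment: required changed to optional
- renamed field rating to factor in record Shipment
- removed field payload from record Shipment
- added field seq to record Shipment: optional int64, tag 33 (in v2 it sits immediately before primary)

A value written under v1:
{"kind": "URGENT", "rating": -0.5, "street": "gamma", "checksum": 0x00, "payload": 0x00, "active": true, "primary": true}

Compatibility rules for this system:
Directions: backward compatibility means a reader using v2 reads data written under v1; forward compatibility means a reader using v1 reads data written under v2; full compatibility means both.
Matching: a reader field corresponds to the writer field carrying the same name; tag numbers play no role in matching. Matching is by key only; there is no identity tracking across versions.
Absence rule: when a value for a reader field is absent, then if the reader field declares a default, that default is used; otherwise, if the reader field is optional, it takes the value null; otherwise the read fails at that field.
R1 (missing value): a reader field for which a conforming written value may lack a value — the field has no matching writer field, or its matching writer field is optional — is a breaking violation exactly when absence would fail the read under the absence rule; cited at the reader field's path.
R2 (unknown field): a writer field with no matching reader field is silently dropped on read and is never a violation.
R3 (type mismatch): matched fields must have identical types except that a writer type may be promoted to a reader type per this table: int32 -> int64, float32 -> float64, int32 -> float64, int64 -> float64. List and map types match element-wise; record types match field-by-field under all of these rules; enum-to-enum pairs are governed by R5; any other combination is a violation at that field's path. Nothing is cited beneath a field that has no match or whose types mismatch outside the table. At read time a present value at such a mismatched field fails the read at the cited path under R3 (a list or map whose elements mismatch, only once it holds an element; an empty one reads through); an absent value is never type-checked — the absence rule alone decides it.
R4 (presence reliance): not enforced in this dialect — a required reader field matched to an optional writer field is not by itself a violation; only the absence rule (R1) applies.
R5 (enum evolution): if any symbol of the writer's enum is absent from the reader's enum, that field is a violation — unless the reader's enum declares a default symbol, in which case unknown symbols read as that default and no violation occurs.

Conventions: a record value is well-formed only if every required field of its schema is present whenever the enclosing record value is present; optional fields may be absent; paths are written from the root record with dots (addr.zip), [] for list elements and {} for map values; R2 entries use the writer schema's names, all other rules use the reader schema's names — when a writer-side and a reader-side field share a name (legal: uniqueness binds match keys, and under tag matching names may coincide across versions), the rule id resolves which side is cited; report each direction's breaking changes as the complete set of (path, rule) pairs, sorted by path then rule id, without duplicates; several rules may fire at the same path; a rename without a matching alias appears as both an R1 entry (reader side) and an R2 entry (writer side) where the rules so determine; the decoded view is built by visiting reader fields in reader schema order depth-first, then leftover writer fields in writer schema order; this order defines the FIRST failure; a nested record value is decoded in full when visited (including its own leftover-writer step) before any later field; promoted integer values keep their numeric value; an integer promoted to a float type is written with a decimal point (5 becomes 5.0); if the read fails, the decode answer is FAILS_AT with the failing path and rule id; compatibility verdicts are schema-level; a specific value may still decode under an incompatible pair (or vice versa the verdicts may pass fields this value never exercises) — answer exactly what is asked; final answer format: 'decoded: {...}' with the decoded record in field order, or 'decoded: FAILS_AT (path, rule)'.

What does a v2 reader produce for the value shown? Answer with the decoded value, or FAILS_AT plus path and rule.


the writer's type comes first in each Shipment pair
decoding the Shipment value with the v2 reader:
  kind := "URGENT"
  factor := null (not supplied -> null)
  street := "gamma"
  checksum := 0x00
  seq := null (not supplied -> null)
  primary := true
  writer rating: unmatched, discarded
  writer payload: unmatched, discarded
  writer active: unmatched, discarded
  => decoded: {"kind": "URGENT", "factor": null, "street": "gamma", "checksum": 0x00, "seq": null, "primary": true}
remaining Shipment differences; none change what is asked:
  field primary in record Shipment: required changed to optional -> a verdict-level change on Shipment — the shown value reads the same

decoded: {"kind": "URGENT", "factor": null, "street": "gamma", "checksum": 0x00, "seq": null, "primary": true}


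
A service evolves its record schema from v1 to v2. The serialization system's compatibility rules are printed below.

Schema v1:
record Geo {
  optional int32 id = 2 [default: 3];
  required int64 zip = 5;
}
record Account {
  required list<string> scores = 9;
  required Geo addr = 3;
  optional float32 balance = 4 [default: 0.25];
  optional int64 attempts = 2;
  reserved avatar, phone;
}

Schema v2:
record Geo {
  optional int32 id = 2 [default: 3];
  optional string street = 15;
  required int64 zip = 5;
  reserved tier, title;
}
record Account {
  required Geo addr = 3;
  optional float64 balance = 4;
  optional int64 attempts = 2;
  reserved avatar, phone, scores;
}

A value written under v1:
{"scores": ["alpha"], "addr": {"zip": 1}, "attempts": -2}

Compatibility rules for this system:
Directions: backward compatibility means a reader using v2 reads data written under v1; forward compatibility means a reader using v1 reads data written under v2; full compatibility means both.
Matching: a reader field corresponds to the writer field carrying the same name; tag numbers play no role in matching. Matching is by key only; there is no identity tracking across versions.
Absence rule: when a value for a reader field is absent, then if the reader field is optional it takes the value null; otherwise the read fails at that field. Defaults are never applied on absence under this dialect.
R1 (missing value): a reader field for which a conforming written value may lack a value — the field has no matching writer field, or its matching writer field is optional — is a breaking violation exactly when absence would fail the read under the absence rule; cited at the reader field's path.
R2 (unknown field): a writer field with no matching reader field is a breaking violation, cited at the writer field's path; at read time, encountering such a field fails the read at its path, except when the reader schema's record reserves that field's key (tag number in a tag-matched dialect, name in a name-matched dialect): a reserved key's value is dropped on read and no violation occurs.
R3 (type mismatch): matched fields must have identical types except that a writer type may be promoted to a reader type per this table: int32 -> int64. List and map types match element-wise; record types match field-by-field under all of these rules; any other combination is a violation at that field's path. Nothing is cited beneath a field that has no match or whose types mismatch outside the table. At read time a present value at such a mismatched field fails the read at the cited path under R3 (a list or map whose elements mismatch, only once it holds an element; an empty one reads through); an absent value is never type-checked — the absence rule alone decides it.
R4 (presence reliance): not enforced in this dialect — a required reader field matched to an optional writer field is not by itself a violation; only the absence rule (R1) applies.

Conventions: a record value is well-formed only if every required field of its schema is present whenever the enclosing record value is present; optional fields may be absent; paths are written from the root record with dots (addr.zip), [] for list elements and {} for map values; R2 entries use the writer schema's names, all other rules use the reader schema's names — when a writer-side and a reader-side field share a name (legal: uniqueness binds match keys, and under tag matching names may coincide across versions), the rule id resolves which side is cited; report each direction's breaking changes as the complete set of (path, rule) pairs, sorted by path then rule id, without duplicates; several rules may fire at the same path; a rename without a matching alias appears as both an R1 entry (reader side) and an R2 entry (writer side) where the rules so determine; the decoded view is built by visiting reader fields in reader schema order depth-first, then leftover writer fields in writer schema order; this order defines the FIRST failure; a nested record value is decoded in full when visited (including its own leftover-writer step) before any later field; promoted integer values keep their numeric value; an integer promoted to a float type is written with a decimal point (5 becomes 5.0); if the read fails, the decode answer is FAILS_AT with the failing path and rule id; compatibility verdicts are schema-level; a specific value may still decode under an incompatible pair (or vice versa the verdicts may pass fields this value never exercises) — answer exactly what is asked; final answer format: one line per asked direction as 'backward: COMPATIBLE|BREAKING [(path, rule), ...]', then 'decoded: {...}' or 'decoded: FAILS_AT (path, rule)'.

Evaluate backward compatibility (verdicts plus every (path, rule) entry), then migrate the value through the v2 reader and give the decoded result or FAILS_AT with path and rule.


backward: BREAKING [(balance, R3)]; decoded: {"addr": {"id": null, "street": null, "zip": 1}, "balance": null, "attempts": -2}

in Account below, arrows point writer -> reader
backward for Account (reader v2, writer v1):
  addr: paired with writer addr (Geo -> Geo; writer required)
  balance: paired with writer balance (float32 -> float64; writer optional)
  attempts: paired with writer attempts (int64 -> int64; writer optional)
  writer field scores has no reader counterpart
  addr.id: paired with writer addr.id (int32 -> int32; writer optional)
  no writer field matches reader addr.street
  addr.zip: paired with writer addr.zip (int64 -> int64; writer required)
  breaking: (balance, R3)
  => backward verdict for Account: BREAKING, 1 violation(s)
decode walk for Account under reader schema v2:
  addr.id := null (absent, optional -> null)
  addr.street := null (absent, optional -> null)
  addr.zip := 1
  balance := null (absent, optional -> null)
  attempts := -2
  writer scores: reserved -> dropped
  => decoded: {"addr": {"id": null, "street": null, "zip": 1}, "balance": null, "attempts": -2}


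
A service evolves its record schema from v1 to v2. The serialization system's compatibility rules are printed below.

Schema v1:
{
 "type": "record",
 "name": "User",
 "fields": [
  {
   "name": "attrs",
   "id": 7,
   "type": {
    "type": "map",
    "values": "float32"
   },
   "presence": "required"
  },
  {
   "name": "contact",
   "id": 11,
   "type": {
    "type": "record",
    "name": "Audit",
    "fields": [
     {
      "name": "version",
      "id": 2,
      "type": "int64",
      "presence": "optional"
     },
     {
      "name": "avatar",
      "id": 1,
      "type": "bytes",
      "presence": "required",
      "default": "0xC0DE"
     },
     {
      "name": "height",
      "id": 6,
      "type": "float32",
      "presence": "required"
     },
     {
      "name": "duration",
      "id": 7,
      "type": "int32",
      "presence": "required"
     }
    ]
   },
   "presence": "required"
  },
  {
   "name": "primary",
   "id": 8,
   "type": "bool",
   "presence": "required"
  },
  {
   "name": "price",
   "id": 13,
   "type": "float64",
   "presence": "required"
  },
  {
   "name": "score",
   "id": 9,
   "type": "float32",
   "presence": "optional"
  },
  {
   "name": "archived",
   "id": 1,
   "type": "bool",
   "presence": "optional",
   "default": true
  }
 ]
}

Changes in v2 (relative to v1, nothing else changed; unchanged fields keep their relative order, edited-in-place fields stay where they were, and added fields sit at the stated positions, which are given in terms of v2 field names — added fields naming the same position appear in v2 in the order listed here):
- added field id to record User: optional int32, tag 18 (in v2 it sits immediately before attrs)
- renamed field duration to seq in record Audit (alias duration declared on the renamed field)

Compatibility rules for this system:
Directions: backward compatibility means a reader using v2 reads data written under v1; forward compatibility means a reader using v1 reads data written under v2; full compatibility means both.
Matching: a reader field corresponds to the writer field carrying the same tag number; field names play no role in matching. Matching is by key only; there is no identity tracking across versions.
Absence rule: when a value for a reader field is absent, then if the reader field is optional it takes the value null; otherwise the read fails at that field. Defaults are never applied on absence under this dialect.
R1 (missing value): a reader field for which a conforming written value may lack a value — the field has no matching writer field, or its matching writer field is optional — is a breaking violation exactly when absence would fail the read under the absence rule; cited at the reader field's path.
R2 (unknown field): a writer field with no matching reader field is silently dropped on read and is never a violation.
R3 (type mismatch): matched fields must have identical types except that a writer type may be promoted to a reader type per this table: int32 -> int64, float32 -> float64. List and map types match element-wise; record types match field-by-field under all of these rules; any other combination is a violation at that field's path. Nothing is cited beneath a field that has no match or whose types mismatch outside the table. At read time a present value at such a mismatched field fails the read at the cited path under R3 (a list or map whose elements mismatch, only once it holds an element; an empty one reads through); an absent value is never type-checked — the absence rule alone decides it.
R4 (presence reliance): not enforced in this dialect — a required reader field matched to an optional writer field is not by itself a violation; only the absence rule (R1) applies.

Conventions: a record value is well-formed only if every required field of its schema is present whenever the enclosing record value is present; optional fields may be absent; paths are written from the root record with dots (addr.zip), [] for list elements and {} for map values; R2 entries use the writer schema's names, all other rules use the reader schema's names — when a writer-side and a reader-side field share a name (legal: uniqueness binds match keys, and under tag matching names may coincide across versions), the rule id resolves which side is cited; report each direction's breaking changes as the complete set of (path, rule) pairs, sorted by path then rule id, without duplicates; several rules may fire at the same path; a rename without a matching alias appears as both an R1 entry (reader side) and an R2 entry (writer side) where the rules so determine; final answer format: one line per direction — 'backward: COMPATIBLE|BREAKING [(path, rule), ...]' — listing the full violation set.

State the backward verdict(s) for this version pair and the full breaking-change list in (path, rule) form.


in User below, arrows point writer -> reader
checking backward for User: reader v2 against writer v1:
  id: no writer match
  attrs <- attrs (map<string, float32> -> map<string, float32>, writer required)
  contact <- contact (Audit -> Audit, writer required)
  primary <- primary (bool -> bool, writer required)
  price <- price (float64 -> float64, writer required)
  score <- score (float32 -> float32, writer optional)
  archived <- archived (bool -> bool, writer optional)
  contact.version <- contact.version (int64 -> int64, writer optional)
  contact.avatar <- contact.avatar (bytes -> bytes, writer required)
  contact.height <- contact.height (float32 -> float32, writer required)
  contact.seq <- contact.duration (int32 -> int32, writer required)
  => backward: COMPATIBLE
checking off the User differences that do not matter here:
  added field id to record User: optional int32, tag 18 (in v2 it sits immediately before attrs) -> inert for the asked User verdict: nothing fires
  renamed field duration to seq in record Audit (alias duration declared on the renamed field) -> inert for the asked User verdict: nothing fires

backward: COMPATIBLE []


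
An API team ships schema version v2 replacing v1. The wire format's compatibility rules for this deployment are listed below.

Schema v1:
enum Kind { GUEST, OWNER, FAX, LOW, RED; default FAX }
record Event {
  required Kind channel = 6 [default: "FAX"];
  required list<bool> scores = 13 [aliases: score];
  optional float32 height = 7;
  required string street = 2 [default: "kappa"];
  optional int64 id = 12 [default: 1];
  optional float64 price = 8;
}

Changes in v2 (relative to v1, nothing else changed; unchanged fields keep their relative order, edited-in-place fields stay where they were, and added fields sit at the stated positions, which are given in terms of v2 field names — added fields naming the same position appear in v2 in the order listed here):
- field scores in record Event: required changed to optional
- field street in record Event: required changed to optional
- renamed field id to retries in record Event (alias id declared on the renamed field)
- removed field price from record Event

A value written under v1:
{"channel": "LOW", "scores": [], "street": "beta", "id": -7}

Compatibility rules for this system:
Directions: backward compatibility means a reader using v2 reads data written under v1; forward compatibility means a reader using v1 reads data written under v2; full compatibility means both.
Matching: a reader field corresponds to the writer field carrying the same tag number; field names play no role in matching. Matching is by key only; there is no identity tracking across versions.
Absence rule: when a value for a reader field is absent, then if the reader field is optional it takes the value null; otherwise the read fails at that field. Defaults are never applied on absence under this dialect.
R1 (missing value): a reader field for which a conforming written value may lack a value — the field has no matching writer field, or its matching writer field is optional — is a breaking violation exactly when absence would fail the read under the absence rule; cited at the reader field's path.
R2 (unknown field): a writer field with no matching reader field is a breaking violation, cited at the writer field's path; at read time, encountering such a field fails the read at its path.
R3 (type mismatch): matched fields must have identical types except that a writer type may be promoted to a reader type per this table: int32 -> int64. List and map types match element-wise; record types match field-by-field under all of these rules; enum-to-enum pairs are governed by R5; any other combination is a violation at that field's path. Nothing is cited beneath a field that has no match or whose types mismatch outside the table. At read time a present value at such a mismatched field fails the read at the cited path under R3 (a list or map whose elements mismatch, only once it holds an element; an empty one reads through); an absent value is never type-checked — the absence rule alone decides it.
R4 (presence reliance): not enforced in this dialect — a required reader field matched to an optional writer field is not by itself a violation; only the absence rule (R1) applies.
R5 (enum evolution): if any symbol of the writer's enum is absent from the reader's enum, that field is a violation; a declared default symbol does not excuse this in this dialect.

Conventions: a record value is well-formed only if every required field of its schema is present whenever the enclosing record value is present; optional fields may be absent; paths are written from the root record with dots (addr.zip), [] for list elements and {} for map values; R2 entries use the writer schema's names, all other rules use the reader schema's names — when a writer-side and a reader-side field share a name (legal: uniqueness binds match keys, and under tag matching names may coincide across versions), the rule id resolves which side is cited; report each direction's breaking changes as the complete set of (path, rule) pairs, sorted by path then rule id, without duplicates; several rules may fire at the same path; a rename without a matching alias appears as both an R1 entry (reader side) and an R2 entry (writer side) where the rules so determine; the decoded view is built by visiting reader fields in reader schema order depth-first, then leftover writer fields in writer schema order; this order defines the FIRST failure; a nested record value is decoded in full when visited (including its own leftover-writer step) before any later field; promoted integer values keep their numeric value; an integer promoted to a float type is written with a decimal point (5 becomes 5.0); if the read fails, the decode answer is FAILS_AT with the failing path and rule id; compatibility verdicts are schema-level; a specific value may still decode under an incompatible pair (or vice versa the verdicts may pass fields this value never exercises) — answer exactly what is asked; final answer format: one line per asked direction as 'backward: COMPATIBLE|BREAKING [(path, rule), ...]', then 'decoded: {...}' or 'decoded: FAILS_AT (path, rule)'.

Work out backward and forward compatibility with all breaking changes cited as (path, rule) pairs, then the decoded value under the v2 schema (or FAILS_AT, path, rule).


backward: BREAKING [(price, R2)]; forward: BREAKING [(scores, R1), (street, R1)]; decoded: {"channel": "LOW", "scores": [], "height": null, "street": "beta", "retries": -7}

in Event below, arrows point writer -> reader
backward analysis of Event with v2 as reader and v1 as writer:
  channel <- channel (Kind -> Kind, writer required)
  scores <- scores (list<bool> -> list<bool>, writer required)
  height <- height (float32 -> float32, writer optional)
  street <- street (string -> string, writer required)
  retries <- id (int64 -> int64, writer optional)
  writer field price has no reader counterpart
  breaking: (price, R2)
  => backward verdict for Event: BREAKING, 1 violation(s)
forward analysis of Event with v1 as reader and v2 as writer:
  channel <- channel (Kind -> Kind, writer required)
  scores <- scores (list<bool> -> list<bool>, writer optional)
  height <- height (float32 -> float32, writer optional)
  street <- street (string -> string, writer optional)
  id <- retries (int64 -> int64, writer optional)
  no writer field matches reader price
  breaking: (scores, R1)
  breaking: (street, R1)
  => forward verdict for Event: BREAKING, 2 violation(s)
decode walk for Event under reader schema v2:
  channel := "LOW"
  scores := []
  height := null (absent, optional -> null)
  street := "beta"
  retries := -7 (from writer id)
  => decoded: {"channel": "LOW", "scores": [], "height": null, "street": "beta", "retries": -7}


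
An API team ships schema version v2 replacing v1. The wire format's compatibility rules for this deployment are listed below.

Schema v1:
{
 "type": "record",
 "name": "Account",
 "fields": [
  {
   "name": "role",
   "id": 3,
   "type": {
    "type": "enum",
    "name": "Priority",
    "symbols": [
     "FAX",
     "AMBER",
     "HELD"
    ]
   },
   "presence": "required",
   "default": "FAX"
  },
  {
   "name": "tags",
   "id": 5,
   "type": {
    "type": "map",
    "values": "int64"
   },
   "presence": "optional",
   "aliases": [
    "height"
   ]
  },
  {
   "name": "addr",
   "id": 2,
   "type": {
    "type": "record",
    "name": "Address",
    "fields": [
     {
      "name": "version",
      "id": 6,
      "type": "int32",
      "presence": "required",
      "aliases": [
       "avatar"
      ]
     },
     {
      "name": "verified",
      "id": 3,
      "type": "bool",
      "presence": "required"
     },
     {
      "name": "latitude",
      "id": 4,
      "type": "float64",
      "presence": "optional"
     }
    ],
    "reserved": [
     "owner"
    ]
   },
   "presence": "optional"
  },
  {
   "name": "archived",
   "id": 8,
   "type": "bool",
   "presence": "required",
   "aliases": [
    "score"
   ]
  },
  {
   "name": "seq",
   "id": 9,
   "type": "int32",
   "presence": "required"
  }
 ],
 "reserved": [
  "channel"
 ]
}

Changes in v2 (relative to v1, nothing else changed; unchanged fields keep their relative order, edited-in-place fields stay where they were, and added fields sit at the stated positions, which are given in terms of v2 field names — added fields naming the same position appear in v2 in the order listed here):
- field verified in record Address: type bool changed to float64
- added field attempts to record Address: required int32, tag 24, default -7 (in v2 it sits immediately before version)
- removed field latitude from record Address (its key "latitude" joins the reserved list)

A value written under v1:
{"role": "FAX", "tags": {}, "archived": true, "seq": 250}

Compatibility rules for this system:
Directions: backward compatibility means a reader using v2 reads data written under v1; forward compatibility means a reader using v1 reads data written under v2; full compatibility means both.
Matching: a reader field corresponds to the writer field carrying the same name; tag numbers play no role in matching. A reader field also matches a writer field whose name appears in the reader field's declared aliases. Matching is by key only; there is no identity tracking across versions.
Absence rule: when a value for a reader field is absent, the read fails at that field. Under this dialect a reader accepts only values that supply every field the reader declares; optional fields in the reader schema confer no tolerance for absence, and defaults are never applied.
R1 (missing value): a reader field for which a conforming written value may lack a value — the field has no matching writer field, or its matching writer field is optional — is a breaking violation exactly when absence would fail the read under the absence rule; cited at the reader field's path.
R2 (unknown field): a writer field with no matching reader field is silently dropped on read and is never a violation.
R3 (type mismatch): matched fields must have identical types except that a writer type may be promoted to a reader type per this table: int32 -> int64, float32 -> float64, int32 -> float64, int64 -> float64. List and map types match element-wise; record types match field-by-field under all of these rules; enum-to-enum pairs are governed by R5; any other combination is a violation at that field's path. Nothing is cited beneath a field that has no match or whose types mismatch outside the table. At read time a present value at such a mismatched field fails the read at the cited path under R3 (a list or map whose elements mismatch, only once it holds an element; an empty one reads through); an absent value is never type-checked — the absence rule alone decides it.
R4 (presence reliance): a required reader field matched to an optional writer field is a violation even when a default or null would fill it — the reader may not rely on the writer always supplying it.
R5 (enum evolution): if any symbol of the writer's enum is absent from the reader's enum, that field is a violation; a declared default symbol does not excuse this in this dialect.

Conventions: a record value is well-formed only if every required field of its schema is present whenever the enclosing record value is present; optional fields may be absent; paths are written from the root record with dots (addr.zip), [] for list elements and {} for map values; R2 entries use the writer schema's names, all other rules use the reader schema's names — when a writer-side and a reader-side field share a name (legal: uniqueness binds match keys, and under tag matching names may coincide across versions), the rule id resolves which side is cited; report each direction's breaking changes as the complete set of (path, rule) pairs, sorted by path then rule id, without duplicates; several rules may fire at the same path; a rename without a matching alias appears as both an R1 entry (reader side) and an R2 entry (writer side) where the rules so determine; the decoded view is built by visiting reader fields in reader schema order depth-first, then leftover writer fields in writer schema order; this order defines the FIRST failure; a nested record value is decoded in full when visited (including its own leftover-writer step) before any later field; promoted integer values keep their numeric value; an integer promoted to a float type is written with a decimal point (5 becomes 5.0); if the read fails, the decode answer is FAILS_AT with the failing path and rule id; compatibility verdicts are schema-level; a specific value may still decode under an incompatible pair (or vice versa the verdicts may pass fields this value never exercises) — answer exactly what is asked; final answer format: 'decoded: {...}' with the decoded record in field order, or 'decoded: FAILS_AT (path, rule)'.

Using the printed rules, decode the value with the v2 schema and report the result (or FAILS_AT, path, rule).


each type pair in Account: writer, then reader
decode (reader v2):
  role := "FAX"
  tags := {}
  read fails at addr under R1 (no fill)
  => FAILS_AT (addr, R1)
checking off the Account differences that do not matter here:
  field verified in record Address: type bool changed to float64 -> affects the rule determinations only; this particular Account value decodes identically
  added field attempts to record Address: required int32, tag 24, default -7 (in v2 it sits immediately before version) -> affects the rule determinations only; this particular Account value decodes identically
  removed field latitude from record Address (its key "latitude" joins the reserved list) -> affects the rule determinations only; this particular Account value decodes identically

decoded: FAILS_AT (addr, R1)


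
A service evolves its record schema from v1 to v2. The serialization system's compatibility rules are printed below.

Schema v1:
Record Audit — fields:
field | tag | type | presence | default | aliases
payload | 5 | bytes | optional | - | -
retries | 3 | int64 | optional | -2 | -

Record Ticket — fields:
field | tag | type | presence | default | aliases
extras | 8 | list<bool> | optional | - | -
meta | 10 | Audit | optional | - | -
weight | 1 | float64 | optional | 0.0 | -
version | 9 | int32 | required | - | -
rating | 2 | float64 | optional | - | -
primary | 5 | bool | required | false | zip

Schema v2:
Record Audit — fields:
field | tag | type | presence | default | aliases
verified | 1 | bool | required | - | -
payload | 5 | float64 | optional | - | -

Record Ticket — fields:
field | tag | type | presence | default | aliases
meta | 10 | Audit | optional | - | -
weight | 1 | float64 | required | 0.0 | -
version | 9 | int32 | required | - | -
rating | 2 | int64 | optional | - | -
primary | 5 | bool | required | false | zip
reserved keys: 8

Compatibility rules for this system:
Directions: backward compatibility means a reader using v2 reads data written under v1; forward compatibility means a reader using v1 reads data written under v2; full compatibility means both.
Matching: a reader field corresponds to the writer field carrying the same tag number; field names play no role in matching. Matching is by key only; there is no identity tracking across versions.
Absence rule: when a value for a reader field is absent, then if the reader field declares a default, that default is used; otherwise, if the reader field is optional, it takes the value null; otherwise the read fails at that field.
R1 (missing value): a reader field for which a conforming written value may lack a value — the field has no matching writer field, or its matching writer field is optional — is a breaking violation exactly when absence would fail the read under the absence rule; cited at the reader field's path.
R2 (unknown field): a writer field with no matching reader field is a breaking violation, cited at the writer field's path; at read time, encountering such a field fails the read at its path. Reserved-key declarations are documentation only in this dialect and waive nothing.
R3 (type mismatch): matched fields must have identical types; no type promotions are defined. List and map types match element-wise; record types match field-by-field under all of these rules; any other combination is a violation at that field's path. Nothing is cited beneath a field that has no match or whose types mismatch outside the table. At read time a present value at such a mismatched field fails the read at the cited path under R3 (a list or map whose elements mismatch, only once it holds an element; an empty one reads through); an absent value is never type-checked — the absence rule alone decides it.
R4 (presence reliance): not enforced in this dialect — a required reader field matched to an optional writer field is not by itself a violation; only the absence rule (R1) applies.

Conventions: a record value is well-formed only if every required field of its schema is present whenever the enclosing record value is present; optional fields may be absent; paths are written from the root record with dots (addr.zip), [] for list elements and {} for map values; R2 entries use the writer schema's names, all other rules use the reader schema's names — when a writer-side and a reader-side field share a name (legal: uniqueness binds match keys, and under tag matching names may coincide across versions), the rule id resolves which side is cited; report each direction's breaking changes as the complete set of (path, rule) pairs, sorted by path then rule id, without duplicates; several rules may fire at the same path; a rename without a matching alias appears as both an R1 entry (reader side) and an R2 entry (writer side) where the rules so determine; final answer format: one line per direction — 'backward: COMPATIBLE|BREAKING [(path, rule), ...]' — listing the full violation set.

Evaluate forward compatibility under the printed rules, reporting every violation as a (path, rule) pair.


in Ticket below, arrows point writer -> reader
checking forward for Ticket: reader v1 against writer v2:
  extras: no writer-side match
  writer optional, Audit -> Audit: reader meta maps from writer meta
  writer required, float64 -> float64: reader weight maps from writer weight
  writer required, int32 -> int32: reader version maps from writer version
  writer optional, int64 -> float64: reader rating maps from writer rating
  writer required, bool -> bool: reader primary maps from writer primary
  writer optional, float64 -> bytes: reader meta.payload maps from writer meta.payload
  meta.retries: no writer-side match
  meta.verified (writer side), unknown to reader
  rule R3 violated at meta.payload
  rule R2 violated at meta.verified
  rule R3 violated at rating
  forward on Ticket therefore BREAKING (3)
the rest of the Ticket diff is inert for this question:
  removed field extras from record Ticket (its key 8 joins the reserved list) -> affects backward compatibility only, which is not asked
  field weight in record Ticket: optional changed to required -> inert for the asked Ticket verdict: nothing fires
  removed field retries from record Audit -> affects backward compatibility only, which is not asked

forward: BREAKING [(meta.payload, R3), (meta.verified, R2), (rating, R3)]
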